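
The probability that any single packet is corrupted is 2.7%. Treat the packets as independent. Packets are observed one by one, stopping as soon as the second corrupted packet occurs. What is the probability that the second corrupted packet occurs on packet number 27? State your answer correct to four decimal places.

0.0096

Y = trial on which the second success occurs; negative binomial, r=2, p=0.027.
P(Y=27) = C(26,1) · p^2 · (1−p)^25
= 26 · 0.000729 · 0.50445 = 0.009561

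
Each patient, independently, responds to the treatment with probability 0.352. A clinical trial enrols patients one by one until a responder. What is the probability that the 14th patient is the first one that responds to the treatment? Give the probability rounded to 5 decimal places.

0.00125

Geometric (trials to first success), p = 0.352.
P(Y = 14) = (1−p)^13 · p = 0.003552 · 0.352 = 0.0012503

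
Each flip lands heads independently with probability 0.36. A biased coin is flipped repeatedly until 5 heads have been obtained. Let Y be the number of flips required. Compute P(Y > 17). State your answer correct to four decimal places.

Needing more than 17 flips ⇔ fewer than 5 successes in the first 17. With X ~ Binomial(17, 0.36), P(Y > 17) = P(X ≤ 4).
  k=0: C(17,0)·0.36^0·0.64^17 = 0.000507
  k=1: C(17,1)·0.36^1·0.64^16 = 0.004849
  k=2: C(17,2)·0.36^2·0.64^15 = 0.021819
  k=3: C(17,3)·0.36^3·0.64^14 = 0.061367
  k=4: C(17,4)·0.36^4·0.64^13 = 0.120817
P(X ≤ 4) = 0.209359

0.2094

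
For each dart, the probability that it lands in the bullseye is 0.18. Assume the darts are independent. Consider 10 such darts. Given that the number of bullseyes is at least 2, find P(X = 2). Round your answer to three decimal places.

X ~ Binomial(10, 0.18). Want P(X=2 | X≥2) = P(X=2) / P(X≥2).
P(X=2) = C(10,2)·0.18^2·0.82^8 = 0.29804
P(X≥2) = 1 − 0.13745 − 0.30172 = 0.56084
Ratio = 0.29804 / 0.56084 = 0.53141

0.531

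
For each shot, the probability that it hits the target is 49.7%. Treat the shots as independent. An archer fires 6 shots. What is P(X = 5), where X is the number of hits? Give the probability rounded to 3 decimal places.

0.092

X ~ Binomial(n=6, p=0.497).
P(X=5) = C(6,5) · p^5 · (1−p)^1
= 6 · 0.030324 · 0.503 = 0.09152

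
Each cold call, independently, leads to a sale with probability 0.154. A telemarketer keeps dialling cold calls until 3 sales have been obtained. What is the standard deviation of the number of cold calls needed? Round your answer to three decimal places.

Y = total cold calls until the third success; negative binomial with r=3, p=0.154.
SD(Y) = √[r(1−p)/p²] = √(107.01636) = 10.34487

10.345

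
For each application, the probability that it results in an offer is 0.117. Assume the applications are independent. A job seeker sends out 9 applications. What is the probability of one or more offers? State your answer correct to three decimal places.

0.674

P(at least one) = 1 − P(none) = 1 − (1 − 0.117)^9
= 1 − 0.32632 = 0.67368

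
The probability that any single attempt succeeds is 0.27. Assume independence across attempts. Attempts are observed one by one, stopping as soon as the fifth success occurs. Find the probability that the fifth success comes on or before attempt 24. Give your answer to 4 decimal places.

0.8170

Finishing within 24 attempts ⇔ at least 5 successes in the first 24. With X ~ Binomial(24, 0.27), P(Y ≤ 24) = 1 − P(X ≤ 4).
  k=0: C(24,0)·0.27^0·0.73^24 = 0.000525
  k=1: C(24,1)·0.27^1·0.73^23 = 0.004656
  k=2: C(24,2)·0.27^2·0.73^22 = 0.019803
  k=3: C(24,3)·0.27^3·0.73^21 = 0.053713
  k=4: C(24,4)·0.27^4·0.73^20 = 0.104299
1 − 0.182997 = 0.817003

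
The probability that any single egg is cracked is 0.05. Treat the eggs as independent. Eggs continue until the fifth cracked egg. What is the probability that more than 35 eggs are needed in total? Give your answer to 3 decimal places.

Needing more than 35 eggs ⇔ fewer than 5 successes in the first 35. With X ~ Binomial(35, 0.05), P(Y > 35) = P(X ≤ 4).
  k=0: C(35,0)·0.05^0·0.95^35 = 0.16608
  k=1: C(35,1)·0.05^1·0.95^34 = 0.30594
  k=2: C(35,2)·0.05^2·0.95^33 = 0.27374
  k=3: C(35,3)·0.05^3·0.95^32 = 0.15848
  k=4: C(35,4)·0.05^4·0.95^31 = 0.06673
P(X ≤ 4) = 0.97097

0.971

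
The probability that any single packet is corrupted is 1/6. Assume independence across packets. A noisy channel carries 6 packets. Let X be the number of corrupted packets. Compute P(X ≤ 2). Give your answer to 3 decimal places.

X ~ Binomial(6, 0.166667); P(X ≤ 2) = Σ C(6,k) p^k (1−p)^(6−k) over k:
  k=0: C(6,0)·0.166667^0·0.833333^6 = 0.33490
  k=1: C(6,1)·0.166667^1·0.833333^5 = 0.40188
  k=2: C(6,2)·0.166667^2·0.833333^4 = 0.20094
Total = 0.93771

0.938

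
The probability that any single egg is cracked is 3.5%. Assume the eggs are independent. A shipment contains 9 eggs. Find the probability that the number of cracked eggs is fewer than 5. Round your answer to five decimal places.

X ~ Binomial(9, 0.035); P(X ≤ 4) = Σ C(9,k) p^k (1−p)^(9−k) over k:
  k=0: C(9,0)·0.035^0·0.965^9 = 0.7256811
  k=1: C(9,1)·0.035^1·0.965^8 = 0.2368804
  k=2: C(9,2)·0.035^2·0.965^7 = 0.0343661
  k=3: C(9,3)·0.035^3·0.965^6 = 0.0029084
  k=4: C(9,4)·0.035^4·0.965^5 = 0.0001582
Total = 0.9999941

0.99999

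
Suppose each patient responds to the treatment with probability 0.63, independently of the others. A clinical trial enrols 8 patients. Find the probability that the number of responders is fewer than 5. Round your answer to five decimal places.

0.33741

X ~ Binomial(8, 0.63); P(X ≤ 4) = Σ C(8,k) p^k (1−p)^(8−k) over k:
  k=0: C(8,0)·0.63^0·0.37^8 = 0.0003512
  k=1: C(8,1)·0.63^1·0.37^7 = 0.0047846
  k=2: C(8,2)·0.63^2·0.37^6 = 0.0285134
  k=3: C(8,3)·0.63^3·0.37^5 = 0.0970998
  k=4: C(8,4)·0.63^4·0.37^4 = 0.2066651
Total = 0.3374141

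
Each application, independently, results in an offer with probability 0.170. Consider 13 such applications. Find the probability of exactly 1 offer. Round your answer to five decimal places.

0.23623

X ~ Binomial(n=13, p=0.17).
P(X=1) = C(13,1) · p^1 · (1−p)^12
= 13 · 0.17 · 0.10689 = 0.2362269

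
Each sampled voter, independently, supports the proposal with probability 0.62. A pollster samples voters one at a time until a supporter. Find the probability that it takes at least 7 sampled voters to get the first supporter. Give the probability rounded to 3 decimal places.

0.003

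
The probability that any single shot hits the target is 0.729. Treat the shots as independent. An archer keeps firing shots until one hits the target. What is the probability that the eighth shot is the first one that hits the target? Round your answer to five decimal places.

0.00008

Geometric (trials to first success), p = 0.729.
P(Y = 8) = (1−p)^7 · p = 0.00010735 · 0.729 = 0.0000783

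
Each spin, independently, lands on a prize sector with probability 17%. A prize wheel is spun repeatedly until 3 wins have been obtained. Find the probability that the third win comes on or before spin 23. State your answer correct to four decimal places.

Finishing within 23 spins ⇔ at least 3 successes in the first 23. With X ~ Binomial(23, 0.17), P(Y ≤ 23) = 1 − P(X ≤ 2).
  k=0: C(23,0)·0.17^0·0.83^23 = 0.013766
  k=1: C(23,1)·0.17^1·0.83^22 = 0.064848
  k=2: C(23,2)·0.17^2·0.83^21 = 0.146103
1 − 0.224716 = 0.775284

0.7753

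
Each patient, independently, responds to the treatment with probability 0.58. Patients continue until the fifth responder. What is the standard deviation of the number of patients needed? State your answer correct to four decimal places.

Y = total patients until the fifth success; negative binomial with r=5, p=0.58.
SD(Y) = √[r(1−p)/p²] = √(6.242568) = 2.498513

2.4985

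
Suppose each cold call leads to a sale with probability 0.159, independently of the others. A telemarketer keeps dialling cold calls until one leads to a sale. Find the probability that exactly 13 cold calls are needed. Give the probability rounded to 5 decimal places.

0.01990

Geometric (trials to first success), p = 0.159.
P(Y = 13) = (1−p)^12 · p = 0.12518 · 0.159 = 0.0199044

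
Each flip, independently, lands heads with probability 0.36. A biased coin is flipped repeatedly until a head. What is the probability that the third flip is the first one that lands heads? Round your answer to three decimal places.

0.147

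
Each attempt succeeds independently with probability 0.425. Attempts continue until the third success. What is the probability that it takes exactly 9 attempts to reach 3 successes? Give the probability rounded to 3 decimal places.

0.078

Y = trial on which the third success occurs; negative binomial, r=3, p=0.425.
P(Y=9) = C(8,2) · p^3 · (1−p)^6
= 28 · 0.076766 · 0.036142 = 0.07768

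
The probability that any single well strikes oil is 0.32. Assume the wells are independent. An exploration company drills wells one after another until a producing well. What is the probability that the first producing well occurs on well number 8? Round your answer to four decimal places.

Geometric (trials to first success), p = 0.32.
P(Y = 8) = (1−p)^7 · p = 0.06723 · 0.32 = 0.021514

0.0215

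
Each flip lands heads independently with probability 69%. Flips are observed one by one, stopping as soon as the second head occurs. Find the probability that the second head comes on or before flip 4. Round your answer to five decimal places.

Finishing within 4 flips ⇔ at least 2 successes in the first 4. With X ~ Binomial(4, 0.69), P(Y ≤ 4) = 1 − P(X ≤ 1).
  k=0: C(4,0)·0.69^0·0.31^4 = 0.0092352
  k=1: C(4,1)·0.69^1·0.31^3 = 0.0822232
1 − 0.0914584 = 0.9085416

0.90854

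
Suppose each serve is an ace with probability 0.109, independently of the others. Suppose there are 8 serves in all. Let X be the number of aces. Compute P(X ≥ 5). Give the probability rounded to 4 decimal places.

X ~ Binomial(8, 0.109); P(X ≥ 5) = Σ C(8,k) p^k (1−p)^(8−k) over k:
  k=5: C(8,5)·0.109^5·0.891^3 = 0.000609
  k=6: C(8,6)·0.109^6·0.891^2 = 0.000037
  k=7: C(8,7)·0.109^7·0.891^1 = 0.000001
  k=8: C(8,8)·0.109^8·0.891^0 = 0.000000
Total = 0.000648

0.0006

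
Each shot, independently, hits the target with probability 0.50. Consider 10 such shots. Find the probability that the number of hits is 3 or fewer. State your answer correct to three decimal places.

0.172

X ~ Binomial(10, 0.50); P(X ≤ 3) = Σ C(10,k) p^k (1−p)^(10−k) over k:
  k=0: C(10,0)·0.50^0·0.50^10 = 0.00098
  k=1: C(10,1)·0.50^1·0.50^9 = 0.00977
  k=2: C(10,2)·0.50^2·0.50^8 = 0.04395
  k=3: C(10,3)·0.50^3·0.50^7 = 0.11719
Total = 0.17188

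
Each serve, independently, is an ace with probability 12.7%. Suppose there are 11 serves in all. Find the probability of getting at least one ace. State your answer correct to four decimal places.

0.7755

P(at least one) = 1 − P(none) = 1 − (1 − 0.127)^11
= 1 − 0.224469 = 0.775531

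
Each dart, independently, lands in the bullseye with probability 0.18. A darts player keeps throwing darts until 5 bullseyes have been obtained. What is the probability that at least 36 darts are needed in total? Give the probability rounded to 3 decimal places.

0.220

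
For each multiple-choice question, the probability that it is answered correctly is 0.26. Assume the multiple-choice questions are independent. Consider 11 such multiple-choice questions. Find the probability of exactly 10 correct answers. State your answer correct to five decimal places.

X ~ Binomial(n=11, p=0.26).
P(X=10) = C(11,10) · p^10 · (1−p)^1
= 11 · 1.4117e-06 · 0.74 = 0.0000115

0.00001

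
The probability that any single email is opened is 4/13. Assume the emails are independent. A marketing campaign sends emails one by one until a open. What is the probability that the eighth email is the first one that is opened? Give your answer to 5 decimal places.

0.02345

Geometric (trials to first success), p = 0.307692.
P(Y = 8) = (1−p)^7 · p = 0.076224 · 0.307692 = 0.0234537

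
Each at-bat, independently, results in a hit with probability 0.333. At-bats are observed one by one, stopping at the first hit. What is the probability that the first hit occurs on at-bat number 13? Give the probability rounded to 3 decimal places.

Geometric (trials to first success), p = 0.333.
P(Y = 13) = (1−p)^12 · p = 0.0077537 · 0.333 = 0.00258

0.003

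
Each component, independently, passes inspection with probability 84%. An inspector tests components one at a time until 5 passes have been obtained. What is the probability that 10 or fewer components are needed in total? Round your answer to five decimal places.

0.99804

Finishing within 10 components ⇔ at least 5 successes in the first 10. With X ~ Binomial(10, 0.84), P(Y ≤ 10) = 1 − P(X ≤ 4).
  k=0: C(10,0)·0.84^0·0.16^10 = 0.0000000
  k=1: C(10,1)·0.84^1·0.16^9 = 0.0000006
  k=2: C(10,2)·0.84^2·0.16^8 = 0.0000136
  k=3: C(10,3)·0.84^3·0.16^7 = 0.0001909
  k=4: C(10,4)·0.84^4·0.16^6 = 0.0017541
1 − 0.0019593 = 0.9980407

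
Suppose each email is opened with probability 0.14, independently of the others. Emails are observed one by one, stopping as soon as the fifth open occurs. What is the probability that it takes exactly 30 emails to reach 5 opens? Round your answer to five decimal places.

0.02943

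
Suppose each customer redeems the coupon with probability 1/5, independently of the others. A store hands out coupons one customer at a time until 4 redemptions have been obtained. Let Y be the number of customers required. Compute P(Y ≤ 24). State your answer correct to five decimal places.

0.73614

Finishing within 24 customers ⇔ at least 4 successes in the first 24. With X ~ Binomial(24, 0.20), P(Y ≤ 24) = 1 − P(X ≤ 3).
  k=0: C(24,0)·0.20^0·0.80^24 = 0.0047224
  k=1: C(24,1)·0.20^1·0.80^23 = 0.0283342
  k=2: C(24,2)·0.20^2·0.80^22 = 0.0814608
  k=3: C(24,3)·0.20^3·0.80^21 = 0.1493448
1 − 0.2638622 = 0.7361378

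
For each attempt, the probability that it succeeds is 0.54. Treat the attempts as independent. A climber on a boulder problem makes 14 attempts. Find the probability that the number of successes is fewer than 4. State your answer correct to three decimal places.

0.014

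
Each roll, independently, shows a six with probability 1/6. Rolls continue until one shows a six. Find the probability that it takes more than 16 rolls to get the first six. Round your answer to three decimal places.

0.054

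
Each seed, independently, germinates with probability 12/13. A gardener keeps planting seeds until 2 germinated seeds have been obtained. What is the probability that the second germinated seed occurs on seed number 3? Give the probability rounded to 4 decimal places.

0.1311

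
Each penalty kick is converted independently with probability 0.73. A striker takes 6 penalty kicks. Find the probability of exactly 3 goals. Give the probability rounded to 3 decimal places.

0.153

X ~ Binomial(n=6, p=0.73).
P(X=3) = C(6,3) · p^3 · (1−p)^3
= 20 · 0.38902 · 0.019683 = 0.15314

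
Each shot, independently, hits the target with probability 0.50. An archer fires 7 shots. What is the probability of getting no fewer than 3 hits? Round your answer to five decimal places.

0.77344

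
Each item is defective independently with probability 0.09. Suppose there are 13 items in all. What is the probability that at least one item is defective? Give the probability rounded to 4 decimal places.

P(at least one) = 1 − P(none) = 1 − (1 − 0.09)^13
= 1 − 0.293453 = 0.706547

0.7065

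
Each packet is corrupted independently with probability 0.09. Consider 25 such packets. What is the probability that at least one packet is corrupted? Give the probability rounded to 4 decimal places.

0.9054

P(at least one) = 1 − P(none) = 1 − (1 − 0.09)^25
= 1 − 0.094631 = 0.905369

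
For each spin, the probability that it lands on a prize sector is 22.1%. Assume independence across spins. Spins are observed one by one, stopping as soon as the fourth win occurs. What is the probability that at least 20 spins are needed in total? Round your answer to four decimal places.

0.3676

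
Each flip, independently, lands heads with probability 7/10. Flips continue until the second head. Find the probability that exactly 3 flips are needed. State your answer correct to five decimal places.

Y = trial on which the second success occurs; negative binomial, r=2, p=0.70.
P(Y=3) = C(2,1) · p^2 · (1−p)^1
= 2 · 0.49 · 0.3 = 0.2940000

0.29400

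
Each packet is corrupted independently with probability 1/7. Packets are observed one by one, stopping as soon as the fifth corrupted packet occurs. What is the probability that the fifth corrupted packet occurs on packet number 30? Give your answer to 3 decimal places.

0.030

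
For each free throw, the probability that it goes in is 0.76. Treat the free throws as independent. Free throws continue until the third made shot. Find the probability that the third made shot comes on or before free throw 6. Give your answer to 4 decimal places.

0.9674

Finishing within 6 free throws ⇔ at least 3 successes in the first 6. With X ~ Binomial(6, 0.76), P(Y ≤ 6) = 1 − P(X ≤ 2).
  k=0: C(6,0)·0.76^0·0.24^6 = 0.000191
  k=1: C(6,1)·0.76^1·0.24^5 = 0.003631
  k=2: C(6,2)·0.76^2·0.24^4 = 0.028745
1 − 0.032567 = 0.967433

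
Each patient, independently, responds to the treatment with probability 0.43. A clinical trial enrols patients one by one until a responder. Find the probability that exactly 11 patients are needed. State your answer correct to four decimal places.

Geometric (trials to first success), p = 0.43.
P(Y = 11) = (1−p)^10 · p = 0.0036203 · 0.43 = 0.001557

0.0016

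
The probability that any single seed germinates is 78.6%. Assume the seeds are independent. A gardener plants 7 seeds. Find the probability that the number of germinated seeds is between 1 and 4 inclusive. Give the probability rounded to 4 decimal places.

0.1729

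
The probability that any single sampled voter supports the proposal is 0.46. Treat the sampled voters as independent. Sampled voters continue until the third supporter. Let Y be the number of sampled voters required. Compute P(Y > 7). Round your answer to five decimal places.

0.29726

Needing more than 7 sampled voters ⇔ fewer than 3 successes in the first 7. With X ~ Binomial(7, 0.46), P(Y > 7) = P(X ≤ 2).
  k=0: C(7,0)·0.46^0·0.54^7 = 0.0133893
  k=1: C(7,1)·0.46^1·0.54^6 = 0.0798396
  k=2: C(7,2)·0.46^2·0.54^5 = 0.2040346
P(X ≤ 2) = 0.2972634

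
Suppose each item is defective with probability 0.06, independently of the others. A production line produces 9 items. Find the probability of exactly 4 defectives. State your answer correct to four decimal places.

X ~ Binomial(n=9, p=0.06).
P(X=4) = C(9,4) · p^4 · (1−p)^5
= 126 · 1.296e-05 · 0.7339 = 0.001198

0.0012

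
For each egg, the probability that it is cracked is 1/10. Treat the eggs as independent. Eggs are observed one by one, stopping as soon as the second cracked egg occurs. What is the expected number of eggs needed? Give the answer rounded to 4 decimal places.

Y = total eggs until the second success; negative binomial with r=2, p=0.10.
E[Y] = r / p = 2 / 0.10 = 20.000000

20.0000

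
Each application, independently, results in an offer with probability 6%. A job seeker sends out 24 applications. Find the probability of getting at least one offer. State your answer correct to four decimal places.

P(at least one) = 1 − P(none) = 1 − (1 − 0.06)^24
= 1 − 0.226500 = 0.773500

0.7735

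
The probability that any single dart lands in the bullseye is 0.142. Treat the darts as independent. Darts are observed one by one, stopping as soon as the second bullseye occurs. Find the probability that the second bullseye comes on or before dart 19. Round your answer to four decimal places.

0.7742

Finishing within 19 darts ⇔ at least 2 successes in the first 19. With X ~ Binomial(19, 0.142), P(Y ≤ 19) = 1 − P(X ≤ 1).
  k=0: C(19,0)·0.142^0·0.858^19 = 0.054483
  k=1: C(19,1)·0.142^1·0.858^18 = 0.171322
1 − 0.225805 = 0.774195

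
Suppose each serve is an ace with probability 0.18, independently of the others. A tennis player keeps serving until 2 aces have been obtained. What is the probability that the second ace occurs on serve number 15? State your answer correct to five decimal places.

Y = trial on which the second success occurs; negative binomial, r=2, p=0.18.
P(Y=15) = C(14,1) · p^2 · (1−p)^13
= 14 · 0.0324 · 0.075784 = 0.0343758

0.03438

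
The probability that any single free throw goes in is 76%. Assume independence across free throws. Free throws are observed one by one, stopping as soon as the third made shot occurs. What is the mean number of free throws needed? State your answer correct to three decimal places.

Y = total free throws until the third success; negative binomial with r=3, p=0.76.
E[Y] = r / p = 3 / 0.76 = 3.94737

3.947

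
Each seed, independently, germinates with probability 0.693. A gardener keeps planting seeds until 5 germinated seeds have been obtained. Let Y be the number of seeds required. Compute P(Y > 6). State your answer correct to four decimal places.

0.5948

Needing more than 6 seeds ⇔ fewer than 5 successes in the first 6. With X ~ Binomial(6, 0.693), P(Y > 6) = P(X ≤ 4).
  k=0: C(6,0)·0.693^0·0.307^6 = 0.000837
  k=1: C(6,1)·0.693^1·0.307^5 = 0.011339
  k=2: C(6,2)·0.693^2·0.307^4 = 0.063990
  k=3: C(6,3)·0.693^3·0.307^3 = 0.192595
  k=4: C(6,4)·0.693^4·0.307^2 = 0.326063
P(X ≤ 4) = 0.594824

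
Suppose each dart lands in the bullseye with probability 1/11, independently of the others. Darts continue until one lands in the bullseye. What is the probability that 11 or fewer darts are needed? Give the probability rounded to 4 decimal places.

0.6495

Y = number of darts to the first success; geometric, p = 0.090909.
P(Y ≤ 11) = 1 − (1−p)^11 = 1 − 0.350494 = 0.649506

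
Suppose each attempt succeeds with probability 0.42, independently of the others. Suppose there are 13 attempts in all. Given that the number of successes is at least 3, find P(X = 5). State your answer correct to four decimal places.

X ~ Binomial(13, 0.42). Want P(X=5 | X≥3) = P(X=5) / P(X≥3).
P(X=5) = C(13,5)·0.42^5·0.58^8 = 0.215402
P(X≥3) = 1 − 0.000841 − 0.007913 − 0.034380 = 0.956867
Ratio = 0.215402 / 0.956867 = 0.225111

0.2251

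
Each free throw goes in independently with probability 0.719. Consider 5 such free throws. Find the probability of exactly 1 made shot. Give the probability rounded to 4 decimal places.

0.0224

X ~ Binomial(n=5, p=0.719).
P(X=1) = C(5,1) · p^1 · (1−p)^4
= 5 · 0.719 · 0.0062348 = 0.022414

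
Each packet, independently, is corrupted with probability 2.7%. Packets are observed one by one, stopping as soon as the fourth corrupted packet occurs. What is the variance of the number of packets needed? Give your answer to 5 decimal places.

Y = total packets until the fourth success; negative binomial with r=4, p=0.027.
Var(Y) = r(1−p)/p² = 4·0.973 / 0.027² = 5338.8203018

5338.82030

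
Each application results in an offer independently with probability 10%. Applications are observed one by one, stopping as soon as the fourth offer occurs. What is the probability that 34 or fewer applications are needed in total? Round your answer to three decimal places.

0.446

Finishing within 34 applications ⇔ at least 4 successes in the first 34. With X ~ Binomial(34, 0.10), P(Y ≤ 34) = 1 − P(X ≤ 3).
  k=0: C(34,0)·0.10^0·0.90^34 = 0.02781
  k=1: C(34,1)·0.10^1·0.90^33 = 0.10507
  k=2: C(34,2)·0.10^2·0.90^32 = 0.19263
  k=3: C(34,3)·0.10^3·0.90^31 = 0.22830
1 − 0.55382 = 0.44618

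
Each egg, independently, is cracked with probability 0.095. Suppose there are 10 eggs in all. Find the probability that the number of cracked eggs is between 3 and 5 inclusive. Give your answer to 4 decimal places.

0.0617

X ~ Binomial(10, 0.095); P(3 ≤ X ≤ 5) = Σ C(10,k) p^k (1−p)^(10−k) over k:
  k=3: C(10,3)·0.095^3·0.905^7 = 0.051155
  k=4: C(10,4)·0.095^4·0.905^6 = 0.009397
  k=5: C(10,5)·0.095^5·0.905^5 = 0.001184
Total = 0.061737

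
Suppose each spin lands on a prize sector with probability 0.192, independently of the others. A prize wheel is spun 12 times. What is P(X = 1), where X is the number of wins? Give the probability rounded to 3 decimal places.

X ~ Binomial(n=12, p=0.192).
P(X=1) = C(12,1) · p^1 · (1−p)^11
= 12 · 0.192 · 0.095835 = 0.22080

0.221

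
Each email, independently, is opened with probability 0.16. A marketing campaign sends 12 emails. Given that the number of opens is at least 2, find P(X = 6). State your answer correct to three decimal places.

X ~ Binomial(12, 0.16). Want P(X=6 | X≥2) = P(X=6) / P(X≥2).
P(X=6) = C(12,6)·0.16^6·0.84^6 = 0.00545
P(X≥2) = 1 − 0.12341 − 0.28208 = 0.59451
Ratio = 0.00545 / 0.59451 = 0.00916

0.009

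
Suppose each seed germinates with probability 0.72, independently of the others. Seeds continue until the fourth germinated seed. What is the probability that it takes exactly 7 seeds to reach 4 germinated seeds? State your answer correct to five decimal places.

0.11799

Y = trial on which the fourth success occurs; negative binomial, r=4, p=0.72.
P(Y=7) = C(6,3) · p^4 · (1−p)^3
= 20 · 0.26874 · 0.021952 = 0.1179870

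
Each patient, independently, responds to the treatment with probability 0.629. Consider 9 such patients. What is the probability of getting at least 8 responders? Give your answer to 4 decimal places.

0.0972

X ~ Binomial(9, 0.629); P(X ≥ 8) = Σ C(9,k) p^k (1−p)^(9−k) over k:
  k=8: C(9,8)·0.629^8·0.371^1 = 0.081813
  k=9: C(9,9)·0.629^9·0.371^0 = 0.015412
Total = 0.097225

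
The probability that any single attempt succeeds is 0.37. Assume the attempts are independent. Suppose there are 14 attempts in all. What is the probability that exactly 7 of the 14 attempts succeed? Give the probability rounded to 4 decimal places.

0.1283

X ~ Binomial(n=14, p=0.37).
P(X=7) = C(14,7) · p^7 · (1−p)^7
= 3432 · 0.00094932 · 0.03939 = 0.128334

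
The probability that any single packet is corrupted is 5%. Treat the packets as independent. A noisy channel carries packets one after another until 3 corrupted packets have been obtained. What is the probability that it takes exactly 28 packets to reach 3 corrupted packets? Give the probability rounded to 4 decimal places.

0.0122

Y = trial on which the third success occurs; negative binomial, r=3, p=0.05.
P(Y=28) = C(27,2) · p^3 · (1−p)^25
= 351 · 0.000125 · 0.27739 = 0.012170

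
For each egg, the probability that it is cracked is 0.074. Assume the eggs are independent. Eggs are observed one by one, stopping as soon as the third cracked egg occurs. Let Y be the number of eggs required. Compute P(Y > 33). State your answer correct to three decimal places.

Needing more than 33 eggs ⇔ fewer than 3 successes in the first 33. With X ~ Binomial(33, 0.074), P(Y > 33) = P(X ≤ 2).
  k=0: C(33,0)·0.074^0·0.926^33 = 0.07910
  k=1: C(33,1)·0.074^1·0.926^32 = 0.20859
  k=2: C(33,2)·0.074^2·0.926^31 = 0.26671
P(X ≤ 2) = 0.55440

0.554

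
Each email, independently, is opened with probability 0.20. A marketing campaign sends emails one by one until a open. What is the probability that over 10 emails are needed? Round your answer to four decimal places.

0.1074

Y = number of emails to the first success; geometric, p = 0.20.
P(Y > 10) = P(first 10 all fail) = (1−p)^10 = 0.107374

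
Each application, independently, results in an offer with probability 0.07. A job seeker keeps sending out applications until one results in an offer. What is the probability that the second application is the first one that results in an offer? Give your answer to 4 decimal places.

Geometric (trials to first success), p = 0.07.
P(Y = 2) = (1−p)^1 · p = 0.93 · 0.07 = 0.065100

0.0651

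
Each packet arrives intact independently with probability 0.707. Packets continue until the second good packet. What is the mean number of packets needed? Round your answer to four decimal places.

2.8289

Y = total packets until the second success; negative binomial with r=2, p=0.707.
E[Y] = r / p = 2 / 0.707 = 2.828854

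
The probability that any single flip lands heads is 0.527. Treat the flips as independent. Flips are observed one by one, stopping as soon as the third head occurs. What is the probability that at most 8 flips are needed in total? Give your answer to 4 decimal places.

Finishing within 8 flips ⇔ at least 3 successes in the first 8. With X ~ Binomial(8, 0.527), P(Y ≤ 8) = 1 − P(X ≤ 2).
  k=0: C(8,0)·0.527^0·0.473^8 = 0.002505
  k=1: C(8,1)·0.527^1·0.473^7 = 0.022332
  k=2: C(8,2)·0.527^2·0.473^6 = 0.087086
1 − 0.111923 = 0.888077

0.8881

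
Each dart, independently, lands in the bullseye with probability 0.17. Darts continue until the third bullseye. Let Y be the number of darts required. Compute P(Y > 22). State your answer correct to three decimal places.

Needing more than 22 darts ⇔ fewer than 3 successes in the first 22. With X ~ Binomial(22, 0.17), P(Y > 22) = P(X ≤ 2).
  k=0: C(22,0)·0.17^0·0.83^22 = 0.01659
  k=1: C(22,1)·0.17^1·0.83^21 = 0.07473
  k=2: C(22,2)·0.17^2·0.83^20 = 0.16072
P(X ≤ 2) = 0.25204

0.252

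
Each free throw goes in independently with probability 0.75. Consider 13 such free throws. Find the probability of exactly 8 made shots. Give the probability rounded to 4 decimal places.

X ~ Binomial(n=13, p=0.75).
P(X=8) = C(13,8) · p^8 · (1−p)^5
= 1287 · 0.10011 · 0.00097656 = 0.125826

0.1258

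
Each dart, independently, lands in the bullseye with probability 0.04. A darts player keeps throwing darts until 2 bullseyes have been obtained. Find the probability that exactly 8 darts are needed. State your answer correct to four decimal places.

0.0088

Y = trial on which the second success occurs; negative binomial, r=2, p=0.04.
P(Y=8) = C(7,1) · p^2 · (1−p)^6
= 7 · 0.0016 · 0.78276 = 0.008767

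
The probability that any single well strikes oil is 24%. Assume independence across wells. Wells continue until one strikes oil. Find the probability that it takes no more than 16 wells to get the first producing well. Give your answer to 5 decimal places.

Y = number of wells to the first success; geometric, p = 0.24.
P(Y ≤ 16) = 1 − (1−p)^16 = 1 − 0.0123885 = 0.9876115

0.98761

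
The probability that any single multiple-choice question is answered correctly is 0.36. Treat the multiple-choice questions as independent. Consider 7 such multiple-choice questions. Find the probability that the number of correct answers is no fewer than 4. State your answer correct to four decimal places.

0.2167

X ~ Binomial(7, 0.36); P(X ≥ 4) = Σ C(7,k) p^k (1−p)^(7−k) over k:
  k=4: C(7,4)·0.36^4·0.64^3 = 0.154105
  k=5: C(7,5)·0.36^5·0.64^2 = 0.052011
  k=6: C(7,6)·0.36^6·0.64^1 = 0.009752
  k=7: C(7,7)·0.36^7·0.64^0 = 0.000784
Total = 0.216652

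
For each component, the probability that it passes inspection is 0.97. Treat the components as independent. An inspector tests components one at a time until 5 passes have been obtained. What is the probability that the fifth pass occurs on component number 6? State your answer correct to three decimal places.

Y = trial on which the fifth success occurs; negative binomial, r=5, p=0.97.
P(Y=6) = C(5,4) · p^5 · (1−p)^1
= 5 · 0.85873 · 0.03 = 0.12881

0.129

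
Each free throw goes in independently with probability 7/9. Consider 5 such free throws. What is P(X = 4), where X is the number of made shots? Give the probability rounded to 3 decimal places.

0.407

X ~ Binomial(n=5, p=0.777778).
P(X=4) = C(5,4) · p^4 · (1−p)^1
= 5 · 0.36595 · 0.22222 = 0.40661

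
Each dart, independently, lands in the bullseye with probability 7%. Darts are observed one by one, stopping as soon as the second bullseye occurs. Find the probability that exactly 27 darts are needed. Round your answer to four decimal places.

0.0208

Y = trial on which the second success occurs; negative binomial, r=2, p=0.07.
P(Y=27) = C(26,1) · p^2 · (1−p)^25
= 26 · 0.0049 · 0.16296 = 0.020761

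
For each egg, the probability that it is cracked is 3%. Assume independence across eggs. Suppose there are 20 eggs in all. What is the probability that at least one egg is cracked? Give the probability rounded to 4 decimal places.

0.4562

P(at least one) = 1 − P(none) = 1 − (1 − 0.03)^20
= 1 − 0.543794 = 0.456206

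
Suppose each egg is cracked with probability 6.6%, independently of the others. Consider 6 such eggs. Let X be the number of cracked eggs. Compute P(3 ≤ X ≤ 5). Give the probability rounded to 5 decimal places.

X ~ Binomial(6, 0.066); P(3 ≤ X ≤ 5) = Σ C(6,k) p^k (1−p)^(6−k) over k:
  k=3: C(6,3)·0.066^3·0.934^3 = 0.0046849
  k=4: C(6,4)·0.066^4·0.934^2 = 0.0002483
  k=5: C(6,5)·0.066^5·0.934^1 = 0.0000070
Total = 0.0049402

0.00494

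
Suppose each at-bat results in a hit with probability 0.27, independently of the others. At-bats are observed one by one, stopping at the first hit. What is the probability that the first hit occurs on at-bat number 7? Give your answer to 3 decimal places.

Geometric (trials to first success), p = 0.27.
P(Y = 7) = (1−p)^6 · p = 0.15133 · 0.27 = 0.04086

0.041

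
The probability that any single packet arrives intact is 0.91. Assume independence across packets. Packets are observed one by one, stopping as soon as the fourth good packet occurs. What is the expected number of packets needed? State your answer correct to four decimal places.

4.3956

Y = total packets until the fourth success; negative binomial with r=4, p=0.91.
E[Y] = r / p = 4 / 0.91 = 4.395604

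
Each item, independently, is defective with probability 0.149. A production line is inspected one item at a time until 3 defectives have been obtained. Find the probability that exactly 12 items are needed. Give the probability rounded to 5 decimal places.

0.04259

Y = trial on which the third success occurs; negative binomial, r=3, p=0.149.
P(Y=12) = C(11,2) · p^3 · (1−p)^9
= 55 · 0.0033079 · 0.23408 = 0.0425880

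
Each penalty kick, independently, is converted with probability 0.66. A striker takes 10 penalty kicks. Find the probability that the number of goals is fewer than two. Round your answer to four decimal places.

0.0004

X ~ Binomial(10, 0.66); P(X ≤ 1) = Σ C(10,k) p^k (1−p)^(10−k) over k:
  k=0: C(10,0)·0.66^0·0.34^10 = 0.000021
  k=1: C(10,1)·0.66^1·0.34^9 = 0.000401
Total = 0.000421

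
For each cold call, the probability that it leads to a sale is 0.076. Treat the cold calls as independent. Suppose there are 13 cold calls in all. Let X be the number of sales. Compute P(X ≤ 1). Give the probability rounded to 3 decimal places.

X ~ Binomial(13, 0.076); P(X ≤ 1) = Σ C(13,k) p^k (1−p)^(13−k) over k:
  k=0: C(13,0)·0.076^0·0.924^13 = 0.35788
  k=1: C(13,1)·0.076^1·0.924^12 = 0.38267
Total = 0.74055

0.741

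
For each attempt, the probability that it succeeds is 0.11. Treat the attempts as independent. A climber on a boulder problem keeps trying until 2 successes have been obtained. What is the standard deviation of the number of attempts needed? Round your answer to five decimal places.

Y = total attempts until the second success; negative binomial with r=2, p=0.11.
SD(Y) = √[r(1−p)/p²] = √(147.1074380) = 12.1287855

12.12879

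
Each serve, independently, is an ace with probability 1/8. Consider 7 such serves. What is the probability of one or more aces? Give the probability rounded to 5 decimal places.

0.60730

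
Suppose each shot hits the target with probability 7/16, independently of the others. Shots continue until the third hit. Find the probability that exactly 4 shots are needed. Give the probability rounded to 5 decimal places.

Y = trial on which the third success occurs; negative binomial, r=3, p=0.4375.
P(Y=4) = C(3,2) · p^3 · (1−p)^1
= 3 · 0.08374 · 0.5625 = 0.1413116

0.14131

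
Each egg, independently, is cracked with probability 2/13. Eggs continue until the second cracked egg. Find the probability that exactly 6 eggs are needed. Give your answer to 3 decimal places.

0.061

Y = trial on which the second success occurs; negative binomial, r=2, p=0.153846.
P(Y=6) = C(5,1) · p^2 · (1−p)^4
= 5 · 0.023669 · 0.51262 = 0.06067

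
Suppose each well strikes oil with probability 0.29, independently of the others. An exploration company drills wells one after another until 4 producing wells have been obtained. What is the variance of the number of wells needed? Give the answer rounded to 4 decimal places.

33.7693

Y = total wells until the fourth success; negative binomial with r=4, p=0.29.
Var(Y) = r(1−p)/p² = 4·0.71 / 0.29² = 33.769322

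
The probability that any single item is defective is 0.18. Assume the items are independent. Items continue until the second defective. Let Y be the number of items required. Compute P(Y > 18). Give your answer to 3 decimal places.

0.139

Needing more than 18 items ⇔ fewer than 2 successes in the first 18. With X ~ Binomial(18, 0.18), P(Y > 18) = P(X ≤ 1).
  k=0: C(18,0)·0.18^0·0.82^18 = 0.02810
  k=1: C(18,1)·0.18^1·0.82^17 = 0.11101
P(X ≤ 1) = 0.13911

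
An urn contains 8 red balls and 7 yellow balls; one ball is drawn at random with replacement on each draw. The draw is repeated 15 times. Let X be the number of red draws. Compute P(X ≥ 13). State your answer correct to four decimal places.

0.0076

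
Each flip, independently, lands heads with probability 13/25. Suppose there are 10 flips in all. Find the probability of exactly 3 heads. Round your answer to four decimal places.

0.0991

X ~ Binomial(n=10, p=0.52).
P(X=3) = C(10,3) · p^3 · (1−p)^7
= 120 · 0.14061 · 0.0058707 = 0.099056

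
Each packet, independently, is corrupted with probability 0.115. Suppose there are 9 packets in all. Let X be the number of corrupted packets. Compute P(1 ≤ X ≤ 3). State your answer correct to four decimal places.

0.6533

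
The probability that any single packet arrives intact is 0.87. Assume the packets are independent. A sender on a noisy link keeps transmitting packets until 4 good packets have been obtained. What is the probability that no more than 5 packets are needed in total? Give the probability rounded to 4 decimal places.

Finishing within 5 packets ⇔ at least 4 successes in the first 5. With X ~ Binomial(5, 0.87), P(Y ≤ 5) = 1 − P(X ≤ 3).
  k=0: C(5,0)·0.87^0·0.13^5 = 0.000037
  k=1: C(5,1)·0.87^1·0.13^4 = 0.001242
  k=2: C(5,2)·0.87^2·0.13^3 = 0.016629
  k=3: C(5,3)·0.87^3·0.13^2 = 0.111287
1 − 0.129196 = 0.870804

0.8708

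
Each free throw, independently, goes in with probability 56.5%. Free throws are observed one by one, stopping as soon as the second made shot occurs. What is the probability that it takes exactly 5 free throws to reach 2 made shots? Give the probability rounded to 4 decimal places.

Y = trial on which the second success occurs; negative binomial, r=2, p=0.565.
P(Y=5) = C(4,1) · p^2 · (1−p)^3
= 4 · 0.31922 · 0.082313 = 0.105105

0.1051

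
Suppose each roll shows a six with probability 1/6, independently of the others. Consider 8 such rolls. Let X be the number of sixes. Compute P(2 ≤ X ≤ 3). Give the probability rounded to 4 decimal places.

X ~ Binomial(8, 0.166667); P(2 ≤ X ≤ 3) = Σ C(8,k) p^k (1−p)^(8−k) over k:
  k=2: C(8,2)·0.166667^2·0.833333^6 = 0.260476
  k=3: C(8,3)·0.166667^3·0.833333^5 = 0.104190
Total = 0.364667

0.3647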